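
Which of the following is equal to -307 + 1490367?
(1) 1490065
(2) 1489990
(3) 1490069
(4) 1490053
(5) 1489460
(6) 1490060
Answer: 6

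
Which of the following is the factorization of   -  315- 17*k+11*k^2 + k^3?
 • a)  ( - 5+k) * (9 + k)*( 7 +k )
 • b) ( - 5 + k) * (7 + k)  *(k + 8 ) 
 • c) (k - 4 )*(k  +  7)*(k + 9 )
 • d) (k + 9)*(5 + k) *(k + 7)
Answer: a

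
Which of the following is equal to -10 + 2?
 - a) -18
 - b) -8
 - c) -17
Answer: b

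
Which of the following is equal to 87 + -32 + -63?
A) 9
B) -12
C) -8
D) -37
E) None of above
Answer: C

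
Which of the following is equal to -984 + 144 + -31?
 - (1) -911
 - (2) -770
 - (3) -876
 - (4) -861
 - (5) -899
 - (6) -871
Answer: 6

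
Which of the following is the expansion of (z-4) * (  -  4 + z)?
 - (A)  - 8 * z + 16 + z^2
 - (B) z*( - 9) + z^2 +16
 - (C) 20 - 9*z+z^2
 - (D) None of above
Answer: A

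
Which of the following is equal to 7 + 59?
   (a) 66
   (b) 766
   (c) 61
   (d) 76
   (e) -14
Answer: a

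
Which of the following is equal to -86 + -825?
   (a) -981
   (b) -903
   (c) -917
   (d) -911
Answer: d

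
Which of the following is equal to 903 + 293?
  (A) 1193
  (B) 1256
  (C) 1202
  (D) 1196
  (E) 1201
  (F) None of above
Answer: D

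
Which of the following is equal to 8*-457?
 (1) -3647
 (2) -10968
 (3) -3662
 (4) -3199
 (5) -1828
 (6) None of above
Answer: 6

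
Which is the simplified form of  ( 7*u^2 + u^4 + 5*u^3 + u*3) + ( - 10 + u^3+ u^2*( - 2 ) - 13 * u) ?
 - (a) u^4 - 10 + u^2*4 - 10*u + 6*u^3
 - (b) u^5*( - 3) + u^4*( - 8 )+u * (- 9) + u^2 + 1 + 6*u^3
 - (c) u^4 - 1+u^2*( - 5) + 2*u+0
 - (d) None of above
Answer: d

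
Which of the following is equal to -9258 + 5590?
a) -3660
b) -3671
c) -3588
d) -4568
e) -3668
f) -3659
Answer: e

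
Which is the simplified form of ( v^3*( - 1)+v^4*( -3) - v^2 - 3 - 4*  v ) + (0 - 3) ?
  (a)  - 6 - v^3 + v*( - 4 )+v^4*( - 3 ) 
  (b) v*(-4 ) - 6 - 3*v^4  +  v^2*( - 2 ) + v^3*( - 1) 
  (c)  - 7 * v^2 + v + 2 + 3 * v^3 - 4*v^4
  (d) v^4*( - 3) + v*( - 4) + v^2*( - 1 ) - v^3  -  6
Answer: d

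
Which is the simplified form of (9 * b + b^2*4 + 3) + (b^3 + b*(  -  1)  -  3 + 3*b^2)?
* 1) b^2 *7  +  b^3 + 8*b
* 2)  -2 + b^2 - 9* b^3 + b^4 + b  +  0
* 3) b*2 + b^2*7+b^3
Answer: 1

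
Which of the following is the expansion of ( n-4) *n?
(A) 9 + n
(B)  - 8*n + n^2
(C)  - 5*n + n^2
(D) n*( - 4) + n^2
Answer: D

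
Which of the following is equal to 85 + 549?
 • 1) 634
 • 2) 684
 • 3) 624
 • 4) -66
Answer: 1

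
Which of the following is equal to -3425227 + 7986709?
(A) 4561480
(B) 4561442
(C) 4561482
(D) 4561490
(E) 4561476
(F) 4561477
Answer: C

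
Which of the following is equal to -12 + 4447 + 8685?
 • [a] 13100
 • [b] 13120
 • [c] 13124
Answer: b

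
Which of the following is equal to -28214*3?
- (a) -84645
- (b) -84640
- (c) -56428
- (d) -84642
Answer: d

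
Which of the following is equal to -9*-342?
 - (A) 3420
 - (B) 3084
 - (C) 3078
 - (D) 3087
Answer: C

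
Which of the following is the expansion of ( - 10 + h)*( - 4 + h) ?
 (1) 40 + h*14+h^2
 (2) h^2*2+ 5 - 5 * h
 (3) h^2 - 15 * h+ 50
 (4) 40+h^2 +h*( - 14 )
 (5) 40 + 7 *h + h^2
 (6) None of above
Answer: 4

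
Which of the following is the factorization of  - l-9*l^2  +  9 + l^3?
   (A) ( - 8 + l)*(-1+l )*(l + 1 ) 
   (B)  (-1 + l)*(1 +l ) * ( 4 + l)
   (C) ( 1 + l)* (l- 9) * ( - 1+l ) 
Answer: C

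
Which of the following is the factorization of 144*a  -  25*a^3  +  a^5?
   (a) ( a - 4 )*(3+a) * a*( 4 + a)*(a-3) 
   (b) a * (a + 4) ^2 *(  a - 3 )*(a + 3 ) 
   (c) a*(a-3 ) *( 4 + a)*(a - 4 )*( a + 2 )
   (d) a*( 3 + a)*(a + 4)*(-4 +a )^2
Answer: a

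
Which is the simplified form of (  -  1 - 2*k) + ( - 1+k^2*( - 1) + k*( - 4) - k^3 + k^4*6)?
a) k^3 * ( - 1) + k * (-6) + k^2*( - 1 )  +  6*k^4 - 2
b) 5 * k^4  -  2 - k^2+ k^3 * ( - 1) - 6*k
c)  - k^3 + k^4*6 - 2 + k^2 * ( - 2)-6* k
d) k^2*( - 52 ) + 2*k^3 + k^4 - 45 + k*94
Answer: a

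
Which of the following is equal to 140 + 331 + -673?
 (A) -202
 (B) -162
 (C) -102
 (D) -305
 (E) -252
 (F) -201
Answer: A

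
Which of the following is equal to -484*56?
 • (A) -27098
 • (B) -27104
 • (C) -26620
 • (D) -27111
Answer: B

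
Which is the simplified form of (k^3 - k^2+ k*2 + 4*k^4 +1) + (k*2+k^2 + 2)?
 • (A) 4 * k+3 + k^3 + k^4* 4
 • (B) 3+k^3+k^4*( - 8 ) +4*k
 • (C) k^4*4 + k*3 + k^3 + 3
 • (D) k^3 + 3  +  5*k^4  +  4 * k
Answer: A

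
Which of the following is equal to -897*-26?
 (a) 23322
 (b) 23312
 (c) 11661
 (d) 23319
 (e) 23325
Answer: a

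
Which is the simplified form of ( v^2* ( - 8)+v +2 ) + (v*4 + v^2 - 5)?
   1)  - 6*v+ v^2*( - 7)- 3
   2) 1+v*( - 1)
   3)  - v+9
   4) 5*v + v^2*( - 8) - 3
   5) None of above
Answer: 5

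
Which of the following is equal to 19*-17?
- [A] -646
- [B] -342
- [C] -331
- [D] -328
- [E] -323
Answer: E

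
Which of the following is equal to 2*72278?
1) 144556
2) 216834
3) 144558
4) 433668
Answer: 1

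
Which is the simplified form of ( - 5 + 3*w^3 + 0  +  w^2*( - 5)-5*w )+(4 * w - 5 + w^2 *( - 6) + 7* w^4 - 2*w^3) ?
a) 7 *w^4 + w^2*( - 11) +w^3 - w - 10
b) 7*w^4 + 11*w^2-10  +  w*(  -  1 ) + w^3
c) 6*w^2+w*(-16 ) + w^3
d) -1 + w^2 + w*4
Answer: a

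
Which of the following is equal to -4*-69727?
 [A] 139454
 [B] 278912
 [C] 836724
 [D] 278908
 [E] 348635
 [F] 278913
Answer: D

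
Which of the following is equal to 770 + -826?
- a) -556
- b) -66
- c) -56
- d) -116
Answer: c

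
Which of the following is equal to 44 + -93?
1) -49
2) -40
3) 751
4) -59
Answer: 1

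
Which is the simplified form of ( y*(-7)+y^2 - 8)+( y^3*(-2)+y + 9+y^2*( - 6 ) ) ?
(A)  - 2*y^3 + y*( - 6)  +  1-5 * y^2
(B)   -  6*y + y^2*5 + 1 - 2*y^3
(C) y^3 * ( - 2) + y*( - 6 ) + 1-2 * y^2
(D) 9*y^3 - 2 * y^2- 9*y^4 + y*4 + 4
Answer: A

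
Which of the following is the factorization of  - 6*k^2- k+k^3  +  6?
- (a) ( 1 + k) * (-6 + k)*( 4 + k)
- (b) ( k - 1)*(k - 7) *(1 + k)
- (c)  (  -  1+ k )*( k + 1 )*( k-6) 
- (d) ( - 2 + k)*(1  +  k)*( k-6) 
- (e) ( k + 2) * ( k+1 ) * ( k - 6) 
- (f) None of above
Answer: c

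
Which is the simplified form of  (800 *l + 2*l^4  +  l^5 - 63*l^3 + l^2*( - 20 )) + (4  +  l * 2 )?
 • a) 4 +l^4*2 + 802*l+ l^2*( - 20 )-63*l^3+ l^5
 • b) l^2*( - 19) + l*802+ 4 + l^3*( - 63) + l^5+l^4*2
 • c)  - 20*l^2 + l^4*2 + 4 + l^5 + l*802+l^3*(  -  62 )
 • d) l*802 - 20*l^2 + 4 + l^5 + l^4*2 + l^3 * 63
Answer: a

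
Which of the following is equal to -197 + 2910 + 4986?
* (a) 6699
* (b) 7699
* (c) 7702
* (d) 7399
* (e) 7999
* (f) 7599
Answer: b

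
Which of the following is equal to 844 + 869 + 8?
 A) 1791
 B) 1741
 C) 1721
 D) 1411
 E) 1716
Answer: C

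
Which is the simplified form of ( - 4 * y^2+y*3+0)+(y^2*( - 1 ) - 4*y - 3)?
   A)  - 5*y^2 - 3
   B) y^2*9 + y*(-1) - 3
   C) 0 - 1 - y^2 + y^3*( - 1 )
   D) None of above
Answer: D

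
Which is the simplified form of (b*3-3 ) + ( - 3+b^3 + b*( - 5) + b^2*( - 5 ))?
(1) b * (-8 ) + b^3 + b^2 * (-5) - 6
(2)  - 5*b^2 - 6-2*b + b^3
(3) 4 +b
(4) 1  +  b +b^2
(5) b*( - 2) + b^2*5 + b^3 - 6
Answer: 2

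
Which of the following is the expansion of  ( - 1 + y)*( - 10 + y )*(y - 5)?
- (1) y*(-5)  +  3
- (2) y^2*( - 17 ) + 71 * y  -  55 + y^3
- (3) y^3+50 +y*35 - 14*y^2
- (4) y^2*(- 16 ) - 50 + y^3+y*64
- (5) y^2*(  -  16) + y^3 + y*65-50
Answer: 5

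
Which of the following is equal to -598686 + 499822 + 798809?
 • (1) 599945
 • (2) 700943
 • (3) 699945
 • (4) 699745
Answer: 3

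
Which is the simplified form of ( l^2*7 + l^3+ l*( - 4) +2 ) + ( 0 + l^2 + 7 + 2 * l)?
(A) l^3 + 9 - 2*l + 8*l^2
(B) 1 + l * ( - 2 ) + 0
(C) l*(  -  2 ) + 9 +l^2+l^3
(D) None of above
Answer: A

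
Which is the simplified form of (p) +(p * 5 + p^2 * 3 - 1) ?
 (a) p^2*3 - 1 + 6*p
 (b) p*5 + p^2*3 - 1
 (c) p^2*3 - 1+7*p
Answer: a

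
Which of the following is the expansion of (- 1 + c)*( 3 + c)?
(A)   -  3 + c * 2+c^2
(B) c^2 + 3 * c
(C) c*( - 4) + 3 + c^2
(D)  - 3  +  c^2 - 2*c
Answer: A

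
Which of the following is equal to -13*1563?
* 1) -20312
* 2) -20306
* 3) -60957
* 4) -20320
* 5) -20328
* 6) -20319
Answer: 6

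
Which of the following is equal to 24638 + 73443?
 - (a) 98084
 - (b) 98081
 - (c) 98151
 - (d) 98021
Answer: b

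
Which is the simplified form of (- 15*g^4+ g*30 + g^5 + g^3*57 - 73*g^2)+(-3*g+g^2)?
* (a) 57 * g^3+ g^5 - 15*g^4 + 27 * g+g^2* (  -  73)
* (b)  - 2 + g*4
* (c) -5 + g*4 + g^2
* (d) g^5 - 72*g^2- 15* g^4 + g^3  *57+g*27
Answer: d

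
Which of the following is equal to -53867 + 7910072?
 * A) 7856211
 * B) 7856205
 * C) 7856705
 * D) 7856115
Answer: B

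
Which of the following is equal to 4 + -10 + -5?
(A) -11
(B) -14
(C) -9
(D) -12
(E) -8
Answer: A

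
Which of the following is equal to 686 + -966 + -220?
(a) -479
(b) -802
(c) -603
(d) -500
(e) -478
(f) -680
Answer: d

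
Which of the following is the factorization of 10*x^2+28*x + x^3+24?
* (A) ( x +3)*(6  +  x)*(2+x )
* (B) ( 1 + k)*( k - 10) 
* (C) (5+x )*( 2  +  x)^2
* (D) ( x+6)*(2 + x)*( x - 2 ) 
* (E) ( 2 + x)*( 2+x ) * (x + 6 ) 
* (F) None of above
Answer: E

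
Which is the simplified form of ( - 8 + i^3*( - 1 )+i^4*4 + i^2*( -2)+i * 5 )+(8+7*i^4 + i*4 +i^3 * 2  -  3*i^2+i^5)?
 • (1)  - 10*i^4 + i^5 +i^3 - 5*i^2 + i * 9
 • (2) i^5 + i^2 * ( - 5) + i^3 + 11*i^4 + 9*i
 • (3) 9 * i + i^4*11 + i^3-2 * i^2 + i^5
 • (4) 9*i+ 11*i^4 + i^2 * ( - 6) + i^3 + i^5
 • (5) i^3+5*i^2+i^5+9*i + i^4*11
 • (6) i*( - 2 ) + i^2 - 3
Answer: 2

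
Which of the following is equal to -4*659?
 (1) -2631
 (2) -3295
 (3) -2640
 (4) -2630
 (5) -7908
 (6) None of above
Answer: 6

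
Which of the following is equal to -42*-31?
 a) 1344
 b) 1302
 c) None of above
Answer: b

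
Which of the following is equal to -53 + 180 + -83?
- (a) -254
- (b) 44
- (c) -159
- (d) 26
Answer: b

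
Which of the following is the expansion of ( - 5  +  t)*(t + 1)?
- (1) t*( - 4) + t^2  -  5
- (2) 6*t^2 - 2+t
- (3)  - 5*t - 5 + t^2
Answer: 1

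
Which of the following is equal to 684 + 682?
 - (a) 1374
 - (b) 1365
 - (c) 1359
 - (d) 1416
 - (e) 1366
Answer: e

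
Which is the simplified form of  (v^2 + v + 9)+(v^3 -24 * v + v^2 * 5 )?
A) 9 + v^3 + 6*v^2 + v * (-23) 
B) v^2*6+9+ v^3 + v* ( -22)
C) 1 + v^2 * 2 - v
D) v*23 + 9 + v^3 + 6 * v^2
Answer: A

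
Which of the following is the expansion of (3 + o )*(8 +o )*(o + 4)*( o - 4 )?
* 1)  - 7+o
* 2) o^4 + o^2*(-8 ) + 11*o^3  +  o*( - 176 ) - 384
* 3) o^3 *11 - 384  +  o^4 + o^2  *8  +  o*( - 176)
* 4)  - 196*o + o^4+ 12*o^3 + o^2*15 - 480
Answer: 3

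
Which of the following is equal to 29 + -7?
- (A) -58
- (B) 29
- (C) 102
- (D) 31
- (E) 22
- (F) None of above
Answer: E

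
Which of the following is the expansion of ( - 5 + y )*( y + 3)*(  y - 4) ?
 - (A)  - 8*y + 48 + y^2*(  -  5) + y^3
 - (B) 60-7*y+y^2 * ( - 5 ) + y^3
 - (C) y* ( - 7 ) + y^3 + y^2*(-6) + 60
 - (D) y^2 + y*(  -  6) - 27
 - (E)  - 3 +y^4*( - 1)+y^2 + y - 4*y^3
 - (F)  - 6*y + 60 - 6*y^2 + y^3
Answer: C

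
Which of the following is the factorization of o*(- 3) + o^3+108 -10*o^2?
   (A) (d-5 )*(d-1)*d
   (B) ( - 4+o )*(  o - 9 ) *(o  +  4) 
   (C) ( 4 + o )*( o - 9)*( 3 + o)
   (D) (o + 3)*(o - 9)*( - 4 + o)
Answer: D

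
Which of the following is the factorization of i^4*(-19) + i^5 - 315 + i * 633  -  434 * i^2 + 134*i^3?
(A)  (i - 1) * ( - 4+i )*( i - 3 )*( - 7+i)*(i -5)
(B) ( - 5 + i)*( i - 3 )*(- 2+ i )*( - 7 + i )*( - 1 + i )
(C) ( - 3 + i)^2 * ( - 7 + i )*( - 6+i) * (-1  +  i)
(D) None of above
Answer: D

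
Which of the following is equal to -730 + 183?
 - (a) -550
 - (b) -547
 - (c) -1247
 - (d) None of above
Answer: b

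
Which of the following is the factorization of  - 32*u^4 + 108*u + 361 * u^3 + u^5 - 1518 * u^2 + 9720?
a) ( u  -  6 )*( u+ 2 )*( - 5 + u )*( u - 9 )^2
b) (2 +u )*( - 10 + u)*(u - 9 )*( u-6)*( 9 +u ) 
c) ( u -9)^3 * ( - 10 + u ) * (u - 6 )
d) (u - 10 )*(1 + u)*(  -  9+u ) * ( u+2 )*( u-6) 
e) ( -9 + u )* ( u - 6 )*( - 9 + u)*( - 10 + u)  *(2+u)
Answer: e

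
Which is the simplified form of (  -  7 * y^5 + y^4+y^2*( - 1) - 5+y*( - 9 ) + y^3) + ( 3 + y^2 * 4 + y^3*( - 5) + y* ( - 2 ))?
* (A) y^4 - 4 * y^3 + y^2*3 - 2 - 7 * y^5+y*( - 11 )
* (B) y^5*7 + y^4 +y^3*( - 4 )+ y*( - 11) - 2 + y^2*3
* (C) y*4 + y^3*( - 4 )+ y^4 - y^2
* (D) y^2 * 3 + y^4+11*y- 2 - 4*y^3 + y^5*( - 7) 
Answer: A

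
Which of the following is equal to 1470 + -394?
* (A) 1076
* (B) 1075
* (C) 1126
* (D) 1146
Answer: A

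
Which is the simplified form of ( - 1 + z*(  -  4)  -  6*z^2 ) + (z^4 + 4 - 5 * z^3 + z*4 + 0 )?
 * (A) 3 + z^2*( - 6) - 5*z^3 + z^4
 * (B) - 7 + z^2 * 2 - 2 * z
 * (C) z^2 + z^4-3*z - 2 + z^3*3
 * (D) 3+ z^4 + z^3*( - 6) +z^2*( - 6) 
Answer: A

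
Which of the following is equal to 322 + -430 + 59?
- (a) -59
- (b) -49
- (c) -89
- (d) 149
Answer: b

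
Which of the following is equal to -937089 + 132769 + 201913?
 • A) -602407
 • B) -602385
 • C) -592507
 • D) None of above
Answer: A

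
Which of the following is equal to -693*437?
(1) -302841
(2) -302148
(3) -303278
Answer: 1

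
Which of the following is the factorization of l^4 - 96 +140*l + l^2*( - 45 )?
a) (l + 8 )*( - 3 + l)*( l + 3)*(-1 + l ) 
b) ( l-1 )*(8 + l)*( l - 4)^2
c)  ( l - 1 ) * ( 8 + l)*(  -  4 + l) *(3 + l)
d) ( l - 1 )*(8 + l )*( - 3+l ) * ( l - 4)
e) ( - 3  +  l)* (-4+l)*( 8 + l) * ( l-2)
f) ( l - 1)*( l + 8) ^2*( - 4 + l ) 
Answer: d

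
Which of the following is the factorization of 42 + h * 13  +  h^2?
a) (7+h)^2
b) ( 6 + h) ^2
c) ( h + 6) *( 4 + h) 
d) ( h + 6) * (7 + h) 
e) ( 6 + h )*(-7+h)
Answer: d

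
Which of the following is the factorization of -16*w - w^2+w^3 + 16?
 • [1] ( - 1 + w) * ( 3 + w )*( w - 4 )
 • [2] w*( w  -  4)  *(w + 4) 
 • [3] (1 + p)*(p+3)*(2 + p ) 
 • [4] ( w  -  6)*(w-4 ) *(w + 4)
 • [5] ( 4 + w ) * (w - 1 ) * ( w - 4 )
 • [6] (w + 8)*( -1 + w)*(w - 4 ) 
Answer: 5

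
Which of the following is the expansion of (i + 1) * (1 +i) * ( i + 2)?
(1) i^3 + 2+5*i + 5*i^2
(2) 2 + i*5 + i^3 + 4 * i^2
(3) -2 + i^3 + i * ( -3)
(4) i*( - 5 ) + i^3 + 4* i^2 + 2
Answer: 2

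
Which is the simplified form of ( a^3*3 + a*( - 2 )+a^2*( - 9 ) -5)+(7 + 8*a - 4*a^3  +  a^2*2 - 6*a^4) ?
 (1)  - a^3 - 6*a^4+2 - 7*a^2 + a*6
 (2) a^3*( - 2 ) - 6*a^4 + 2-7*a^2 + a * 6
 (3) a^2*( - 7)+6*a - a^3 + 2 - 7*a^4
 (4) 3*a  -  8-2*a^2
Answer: 1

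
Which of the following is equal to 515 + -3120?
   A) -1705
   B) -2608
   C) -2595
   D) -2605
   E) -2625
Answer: D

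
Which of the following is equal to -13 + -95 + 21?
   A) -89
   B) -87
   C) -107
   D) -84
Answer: B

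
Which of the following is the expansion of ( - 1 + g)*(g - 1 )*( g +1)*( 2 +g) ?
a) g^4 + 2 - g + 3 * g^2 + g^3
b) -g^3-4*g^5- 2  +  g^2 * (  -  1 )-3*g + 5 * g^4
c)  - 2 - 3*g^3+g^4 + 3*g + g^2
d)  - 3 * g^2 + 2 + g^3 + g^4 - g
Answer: d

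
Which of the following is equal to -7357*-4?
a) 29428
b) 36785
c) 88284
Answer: a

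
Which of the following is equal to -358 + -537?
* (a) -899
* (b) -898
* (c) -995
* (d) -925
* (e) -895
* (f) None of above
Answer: e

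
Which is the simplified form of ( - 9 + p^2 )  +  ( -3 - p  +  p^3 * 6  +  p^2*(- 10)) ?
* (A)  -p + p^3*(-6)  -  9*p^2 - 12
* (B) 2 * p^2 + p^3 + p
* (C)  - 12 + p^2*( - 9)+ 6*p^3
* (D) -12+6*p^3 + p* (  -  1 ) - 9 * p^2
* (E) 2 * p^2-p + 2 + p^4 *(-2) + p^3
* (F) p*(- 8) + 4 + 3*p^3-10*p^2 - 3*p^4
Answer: D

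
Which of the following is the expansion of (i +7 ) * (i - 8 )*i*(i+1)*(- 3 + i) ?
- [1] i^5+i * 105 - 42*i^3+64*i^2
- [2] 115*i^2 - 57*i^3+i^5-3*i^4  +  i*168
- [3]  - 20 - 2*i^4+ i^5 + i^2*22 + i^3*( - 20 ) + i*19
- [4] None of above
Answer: 2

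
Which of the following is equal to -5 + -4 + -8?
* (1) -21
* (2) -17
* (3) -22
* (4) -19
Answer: 2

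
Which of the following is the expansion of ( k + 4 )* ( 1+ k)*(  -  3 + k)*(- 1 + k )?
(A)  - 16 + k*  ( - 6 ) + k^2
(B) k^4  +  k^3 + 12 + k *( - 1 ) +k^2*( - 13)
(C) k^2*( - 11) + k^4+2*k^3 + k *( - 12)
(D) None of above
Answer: B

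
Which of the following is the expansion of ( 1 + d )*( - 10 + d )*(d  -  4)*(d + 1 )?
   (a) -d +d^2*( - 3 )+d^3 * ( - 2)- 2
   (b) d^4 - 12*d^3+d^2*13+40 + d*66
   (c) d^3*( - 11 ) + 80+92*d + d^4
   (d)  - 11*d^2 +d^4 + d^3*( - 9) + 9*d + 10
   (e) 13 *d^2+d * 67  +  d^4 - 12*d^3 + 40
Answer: b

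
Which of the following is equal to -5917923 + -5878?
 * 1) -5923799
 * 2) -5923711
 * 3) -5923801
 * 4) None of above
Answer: 3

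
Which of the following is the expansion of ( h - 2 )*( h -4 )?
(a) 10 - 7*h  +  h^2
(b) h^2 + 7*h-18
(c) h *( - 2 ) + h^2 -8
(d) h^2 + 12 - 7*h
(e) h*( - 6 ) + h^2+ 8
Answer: e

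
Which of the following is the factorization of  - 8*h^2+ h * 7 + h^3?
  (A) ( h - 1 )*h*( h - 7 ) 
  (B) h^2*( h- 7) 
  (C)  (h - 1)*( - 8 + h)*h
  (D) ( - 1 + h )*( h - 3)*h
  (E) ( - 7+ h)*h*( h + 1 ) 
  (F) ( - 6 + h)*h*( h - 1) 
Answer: A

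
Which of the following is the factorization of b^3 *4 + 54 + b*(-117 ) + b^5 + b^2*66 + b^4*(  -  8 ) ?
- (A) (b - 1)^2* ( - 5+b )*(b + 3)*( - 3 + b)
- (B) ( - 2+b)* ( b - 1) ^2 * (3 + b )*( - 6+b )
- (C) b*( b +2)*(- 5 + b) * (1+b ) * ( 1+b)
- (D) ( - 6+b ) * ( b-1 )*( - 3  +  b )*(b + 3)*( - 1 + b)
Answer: D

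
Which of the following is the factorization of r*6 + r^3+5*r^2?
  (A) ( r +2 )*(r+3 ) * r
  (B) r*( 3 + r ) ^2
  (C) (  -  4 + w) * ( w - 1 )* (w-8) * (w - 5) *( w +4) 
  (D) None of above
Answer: A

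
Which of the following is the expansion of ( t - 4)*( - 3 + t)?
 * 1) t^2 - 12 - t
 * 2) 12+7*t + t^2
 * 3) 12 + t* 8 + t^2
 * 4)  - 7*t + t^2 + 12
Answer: 4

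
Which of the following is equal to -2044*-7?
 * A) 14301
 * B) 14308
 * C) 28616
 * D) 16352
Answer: B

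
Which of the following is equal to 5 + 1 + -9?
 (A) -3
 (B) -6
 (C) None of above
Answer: A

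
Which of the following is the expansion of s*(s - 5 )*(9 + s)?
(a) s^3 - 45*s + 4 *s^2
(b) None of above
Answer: a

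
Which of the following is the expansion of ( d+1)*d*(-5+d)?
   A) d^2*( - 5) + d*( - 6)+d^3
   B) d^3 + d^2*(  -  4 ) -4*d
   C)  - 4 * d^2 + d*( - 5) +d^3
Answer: C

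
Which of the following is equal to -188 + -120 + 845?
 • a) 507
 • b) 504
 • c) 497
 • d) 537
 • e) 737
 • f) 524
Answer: d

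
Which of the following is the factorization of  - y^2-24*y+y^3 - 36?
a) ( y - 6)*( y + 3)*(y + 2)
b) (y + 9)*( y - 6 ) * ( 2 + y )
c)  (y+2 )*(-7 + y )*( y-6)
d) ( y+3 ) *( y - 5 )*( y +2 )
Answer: a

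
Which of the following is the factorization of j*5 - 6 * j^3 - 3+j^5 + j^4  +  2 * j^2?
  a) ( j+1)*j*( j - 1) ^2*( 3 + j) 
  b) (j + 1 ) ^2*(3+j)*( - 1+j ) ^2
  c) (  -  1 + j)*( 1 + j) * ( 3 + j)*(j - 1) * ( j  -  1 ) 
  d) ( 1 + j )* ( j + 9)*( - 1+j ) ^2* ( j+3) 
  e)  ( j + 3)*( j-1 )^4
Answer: c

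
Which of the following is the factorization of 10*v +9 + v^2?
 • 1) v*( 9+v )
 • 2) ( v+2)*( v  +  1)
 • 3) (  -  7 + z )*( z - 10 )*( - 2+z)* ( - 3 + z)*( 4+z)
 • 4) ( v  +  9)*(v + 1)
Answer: 4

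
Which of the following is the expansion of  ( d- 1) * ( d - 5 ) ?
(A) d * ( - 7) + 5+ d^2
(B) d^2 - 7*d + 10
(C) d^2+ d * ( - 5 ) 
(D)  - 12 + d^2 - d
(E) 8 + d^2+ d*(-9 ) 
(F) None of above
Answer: F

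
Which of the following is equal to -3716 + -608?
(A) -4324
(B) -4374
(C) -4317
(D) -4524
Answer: A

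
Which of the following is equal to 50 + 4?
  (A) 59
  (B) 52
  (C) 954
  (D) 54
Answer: D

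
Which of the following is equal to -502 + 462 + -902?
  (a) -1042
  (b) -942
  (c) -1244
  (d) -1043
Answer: b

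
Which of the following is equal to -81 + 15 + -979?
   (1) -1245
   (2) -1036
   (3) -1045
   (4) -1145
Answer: 3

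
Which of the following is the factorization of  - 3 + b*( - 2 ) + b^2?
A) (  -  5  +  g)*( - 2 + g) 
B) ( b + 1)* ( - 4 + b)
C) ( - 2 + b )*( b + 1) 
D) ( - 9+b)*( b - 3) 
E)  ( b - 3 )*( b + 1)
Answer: E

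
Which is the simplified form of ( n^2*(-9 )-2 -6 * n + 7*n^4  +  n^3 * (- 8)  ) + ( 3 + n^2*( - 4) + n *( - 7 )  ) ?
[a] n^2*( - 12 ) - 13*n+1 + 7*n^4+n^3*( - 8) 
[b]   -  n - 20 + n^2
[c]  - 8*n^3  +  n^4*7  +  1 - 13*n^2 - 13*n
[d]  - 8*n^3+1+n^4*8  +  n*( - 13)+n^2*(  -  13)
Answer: c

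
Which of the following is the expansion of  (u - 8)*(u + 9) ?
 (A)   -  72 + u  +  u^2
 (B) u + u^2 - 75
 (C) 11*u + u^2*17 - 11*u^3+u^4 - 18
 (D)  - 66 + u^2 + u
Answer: A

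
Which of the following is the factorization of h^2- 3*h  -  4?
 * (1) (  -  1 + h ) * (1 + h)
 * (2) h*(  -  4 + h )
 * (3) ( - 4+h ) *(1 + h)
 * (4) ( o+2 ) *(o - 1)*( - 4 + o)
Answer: 3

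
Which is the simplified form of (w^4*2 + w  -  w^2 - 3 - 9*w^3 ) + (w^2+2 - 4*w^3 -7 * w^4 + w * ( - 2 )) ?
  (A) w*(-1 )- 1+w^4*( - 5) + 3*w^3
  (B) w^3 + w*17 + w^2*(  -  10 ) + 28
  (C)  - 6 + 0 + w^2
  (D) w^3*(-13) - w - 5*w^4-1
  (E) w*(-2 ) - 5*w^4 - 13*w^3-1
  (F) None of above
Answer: D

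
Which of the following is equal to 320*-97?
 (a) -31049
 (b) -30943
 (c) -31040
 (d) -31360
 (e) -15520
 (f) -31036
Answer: c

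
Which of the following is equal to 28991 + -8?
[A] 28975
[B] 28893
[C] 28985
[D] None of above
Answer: D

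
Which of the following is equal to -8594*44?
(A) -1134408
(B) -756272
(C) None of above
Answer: C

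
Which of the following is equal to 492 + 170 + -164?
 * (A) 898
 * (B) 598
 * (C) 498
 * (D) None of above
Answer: C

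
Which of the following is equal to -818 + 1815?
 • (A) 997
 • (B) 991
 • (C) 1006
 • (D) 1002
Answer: A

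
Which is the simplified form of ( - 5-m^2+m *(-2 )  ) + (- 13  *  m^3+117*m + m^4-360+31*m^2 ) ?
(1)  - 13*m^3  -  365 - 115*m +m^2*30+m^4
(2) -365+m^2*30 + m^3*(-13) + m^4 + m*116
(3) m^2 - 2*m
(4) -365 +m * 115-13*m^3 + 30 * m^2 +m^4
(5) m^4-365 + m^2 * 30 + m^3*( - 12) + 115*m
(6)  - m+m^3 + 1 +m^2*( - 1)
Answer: 4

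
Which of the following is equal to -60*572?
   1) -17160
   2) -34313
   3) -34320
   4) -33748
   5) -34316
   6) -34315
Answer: 3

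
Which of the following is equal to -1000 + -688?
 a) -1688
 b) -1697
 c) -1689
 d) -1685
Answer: a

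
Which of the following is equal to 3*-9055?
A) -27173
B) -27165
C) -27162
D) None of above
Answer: B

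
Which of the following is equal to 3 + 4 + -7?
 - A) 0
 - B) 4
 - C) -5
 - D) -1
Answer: A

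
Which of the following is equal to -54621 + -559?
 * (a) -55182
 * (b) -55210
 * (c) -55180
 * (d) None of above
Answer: c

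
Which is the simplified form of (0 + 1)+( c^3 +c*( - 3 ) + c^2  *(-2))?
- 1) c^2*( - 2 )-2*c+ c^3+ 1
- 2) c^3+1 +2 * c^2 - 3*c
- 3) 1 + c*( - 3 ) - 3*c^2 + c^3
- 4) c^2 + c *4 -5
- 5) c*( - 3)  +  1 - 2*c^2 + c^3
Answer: 5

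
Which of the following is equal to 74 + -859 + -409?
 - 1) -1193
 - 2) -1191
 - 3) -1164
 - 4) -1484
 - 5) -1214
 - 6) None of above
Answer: 6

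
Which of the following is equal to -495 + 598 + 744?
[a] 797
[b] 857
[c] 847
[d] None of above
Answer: c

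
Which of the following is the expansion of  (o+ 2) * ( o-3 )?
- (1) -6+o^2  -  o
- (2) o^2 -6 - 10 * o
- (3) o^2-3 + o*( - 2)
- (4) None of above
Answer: 1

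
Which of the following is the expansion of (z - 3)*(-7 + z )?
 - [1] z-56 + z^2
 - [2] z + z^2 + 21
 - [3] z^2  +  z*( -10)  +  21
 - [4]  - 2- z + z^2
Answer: 3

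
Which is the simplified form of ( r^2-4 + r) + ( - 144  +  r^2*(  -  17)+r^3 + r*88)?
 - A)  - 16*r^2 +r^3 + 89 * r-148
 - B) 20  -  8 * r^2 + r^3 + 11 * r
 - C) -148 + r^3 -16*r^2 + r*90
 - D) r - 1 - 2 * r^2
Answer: A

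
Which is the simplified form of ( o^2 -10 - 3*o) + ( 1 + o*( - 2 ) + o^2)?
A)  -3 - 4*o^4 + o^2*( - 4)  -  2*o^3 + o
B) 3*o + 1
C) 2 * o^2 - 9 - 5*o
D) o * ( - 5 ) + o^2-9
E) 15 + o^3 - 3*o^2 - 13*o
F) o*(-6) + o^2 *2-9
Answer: C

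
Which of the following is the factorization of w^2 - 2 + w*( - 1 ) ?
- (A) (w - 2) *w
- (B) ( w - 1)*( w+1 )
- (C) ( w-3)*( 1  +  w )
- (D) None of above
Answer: D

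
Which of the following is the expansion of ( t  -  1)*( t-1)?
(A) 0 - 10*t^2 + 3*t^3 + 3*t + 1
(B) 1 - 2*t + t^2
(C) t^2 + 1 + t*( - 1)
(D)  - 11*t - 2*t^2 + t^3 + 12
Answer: B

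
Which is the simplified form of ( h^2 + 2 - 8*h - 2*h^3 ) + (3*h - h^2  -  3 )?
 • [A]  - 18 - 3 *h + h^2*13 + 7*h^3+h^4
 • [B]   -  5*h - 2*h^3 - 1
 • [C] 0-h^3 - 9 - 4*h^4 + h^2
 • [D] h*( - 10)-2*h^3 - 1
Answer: B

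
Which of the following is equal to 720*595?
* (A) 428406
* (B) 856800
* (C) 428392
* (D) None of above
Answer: D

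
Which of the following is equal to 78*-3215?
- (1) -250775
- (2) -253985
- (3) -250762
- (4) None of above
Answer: 4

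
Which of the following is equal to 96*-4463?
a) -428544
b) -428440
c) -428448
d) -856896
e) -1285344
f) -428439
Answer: c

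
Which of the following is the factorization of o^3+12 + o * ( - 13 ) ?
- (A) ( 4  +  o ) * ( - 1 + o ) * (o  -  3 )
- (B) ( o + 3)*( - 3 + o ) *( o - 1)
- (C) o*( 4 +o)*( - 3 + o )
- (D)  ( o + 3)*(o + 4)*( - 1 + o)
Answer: A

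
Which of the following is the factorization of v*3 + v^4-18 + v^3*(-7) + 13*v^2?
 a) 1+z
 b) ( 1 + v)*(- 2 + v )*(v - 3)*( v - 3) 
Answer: b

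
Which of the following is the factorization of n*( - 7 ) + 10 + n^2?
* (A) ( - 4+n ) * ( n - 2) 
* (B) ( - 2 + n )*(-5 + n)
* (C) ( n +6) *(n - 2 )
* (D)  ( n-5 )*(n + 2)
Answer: B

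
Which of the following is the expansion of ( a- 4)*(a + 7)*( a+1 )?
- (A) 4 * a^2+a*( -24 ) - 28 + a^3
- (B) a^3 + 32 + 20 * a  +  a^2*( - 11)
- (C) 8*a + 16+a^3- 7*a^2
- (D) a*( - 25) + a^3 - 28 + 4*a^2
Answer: D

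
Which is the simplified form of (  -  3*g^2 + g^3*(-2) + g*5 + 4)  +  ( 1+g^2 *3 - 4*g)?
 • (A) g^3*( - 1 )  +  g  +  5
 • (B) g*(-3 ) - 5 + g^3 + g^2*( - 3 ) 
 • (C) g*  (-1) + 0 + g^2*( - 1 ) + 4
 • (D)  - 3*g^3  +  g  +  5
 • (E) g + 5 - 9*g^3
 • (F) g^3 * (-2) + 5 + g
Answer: F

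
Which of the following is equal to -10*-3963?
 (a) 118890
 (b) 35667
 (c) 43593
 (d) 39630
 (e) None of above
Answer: d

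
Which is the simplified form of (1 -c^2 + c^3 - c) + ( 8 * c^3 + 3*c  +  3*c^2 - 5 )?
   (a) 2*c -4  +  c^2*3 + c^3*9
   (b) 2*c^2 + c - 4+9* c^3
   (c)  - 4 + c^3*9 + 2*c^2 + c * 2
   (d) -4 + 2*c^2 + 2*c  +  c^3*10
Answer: c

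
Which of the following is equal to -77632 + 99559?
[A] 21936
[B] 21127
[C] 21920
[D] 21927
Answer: D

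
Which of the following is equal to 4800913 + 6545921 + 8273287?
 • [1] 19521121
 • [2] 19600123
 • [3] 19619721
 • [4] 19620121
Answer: 4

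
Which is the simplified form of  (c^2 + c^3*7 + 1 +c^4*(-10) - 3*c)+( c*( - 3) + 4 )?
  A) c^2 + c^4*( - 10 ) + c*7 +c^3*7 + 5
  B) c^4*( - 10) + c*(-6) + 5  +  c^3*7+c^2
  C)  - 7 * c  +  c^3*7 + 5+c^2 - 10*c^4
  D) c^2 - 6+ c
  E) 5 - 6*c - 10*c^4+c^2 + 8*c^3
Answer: B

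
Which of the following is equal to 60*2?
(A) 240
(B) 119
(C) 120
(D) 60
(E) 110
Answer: C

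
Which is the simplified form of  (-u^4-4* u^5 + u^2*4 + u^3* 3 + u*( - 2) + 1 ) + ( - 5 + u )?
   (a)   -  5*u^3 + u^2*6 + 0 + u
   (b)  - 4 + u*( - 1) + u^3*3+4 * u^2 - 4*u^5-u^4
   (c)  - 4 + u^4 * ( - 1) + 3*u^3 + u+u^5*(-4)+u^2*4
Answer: b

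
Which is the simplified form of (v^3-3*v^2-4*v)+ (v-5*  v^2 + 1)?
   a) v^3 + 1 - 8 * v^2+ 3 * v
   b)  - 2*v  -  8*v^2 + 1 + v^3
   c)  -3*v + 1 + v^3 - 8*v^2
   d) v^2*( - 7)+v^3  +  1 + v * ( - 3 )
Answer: c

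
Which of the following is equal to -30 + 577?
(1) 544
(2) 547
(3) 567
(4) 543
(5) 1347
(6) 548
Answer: 2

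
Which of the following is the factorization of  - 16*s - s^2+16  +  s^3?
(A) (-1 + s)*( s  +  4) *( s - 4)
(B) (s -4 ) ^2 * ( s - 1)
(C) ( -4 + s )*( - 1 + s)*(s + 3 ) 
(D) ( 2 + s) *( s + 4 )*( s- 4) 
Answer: A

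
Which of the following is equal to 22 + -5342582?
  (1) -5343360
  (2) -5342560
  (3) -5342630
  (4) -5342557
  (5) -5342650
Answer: 2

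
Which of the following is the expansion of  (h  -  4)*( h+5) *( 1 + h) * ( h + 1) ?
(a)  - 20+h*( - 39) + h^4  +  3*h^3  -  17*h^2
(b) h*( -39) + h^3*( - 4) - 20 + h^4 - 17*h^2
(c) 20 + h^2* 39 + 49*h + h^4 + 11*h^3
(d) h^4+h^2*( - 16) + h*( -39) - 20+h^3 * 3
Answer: a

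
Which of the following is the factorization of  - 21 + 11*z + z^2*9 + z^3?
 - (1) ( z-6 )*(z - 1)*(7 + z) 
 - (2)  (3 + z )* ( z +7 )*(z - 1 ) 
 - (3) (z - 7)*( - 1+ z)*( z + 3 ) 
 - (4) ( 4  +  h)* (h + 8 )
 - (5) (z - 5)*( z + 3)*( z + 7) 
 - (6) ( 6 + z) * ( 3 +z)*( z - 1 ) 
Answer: 2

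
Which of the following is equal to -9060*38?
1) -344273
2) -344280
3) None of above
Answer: 2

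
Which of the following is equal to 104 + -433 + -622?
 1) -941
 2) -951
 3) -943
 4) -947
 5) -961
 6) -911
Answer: 2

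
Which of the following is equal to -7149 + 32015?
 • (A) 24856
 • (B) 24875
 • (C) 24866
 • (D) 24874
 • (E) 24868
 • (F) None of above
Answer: C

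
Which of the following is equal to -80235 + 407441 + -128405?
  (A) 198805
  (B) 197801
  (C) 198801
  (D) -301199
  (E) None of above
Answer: C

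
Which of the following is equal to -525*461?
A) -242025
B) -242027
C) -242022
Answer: A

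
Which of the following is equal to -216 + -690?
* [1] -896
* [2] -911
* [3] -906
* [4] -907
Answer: 3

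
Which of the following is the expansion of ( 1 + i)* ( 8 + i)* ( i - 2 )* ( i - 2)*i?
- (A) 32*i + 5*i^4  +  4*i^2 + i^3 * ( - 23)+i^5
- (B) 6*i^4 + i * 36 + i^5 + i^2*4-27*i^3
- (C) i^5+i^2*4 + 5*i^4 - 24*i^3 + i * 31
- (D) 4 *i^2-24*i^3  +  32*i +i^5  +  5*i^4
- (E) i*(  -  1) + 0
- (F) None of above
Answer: D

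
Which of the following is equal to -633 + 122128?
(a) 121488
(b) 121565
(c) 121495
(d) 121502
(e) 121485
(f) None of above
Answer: c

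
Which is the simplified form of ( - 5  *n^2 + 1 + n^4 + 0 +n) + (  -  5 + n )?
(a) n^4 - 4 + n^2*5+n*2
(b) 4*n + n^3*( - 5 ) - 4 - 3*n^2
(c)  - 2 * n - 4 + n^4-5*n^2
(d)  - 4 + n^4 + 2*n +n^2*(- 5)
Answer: d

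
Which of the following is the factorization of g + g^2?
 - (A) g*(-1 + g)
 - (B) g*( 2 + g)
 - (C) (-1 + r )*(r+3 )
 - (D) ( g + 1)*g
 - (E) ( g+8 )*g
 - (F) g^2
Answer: D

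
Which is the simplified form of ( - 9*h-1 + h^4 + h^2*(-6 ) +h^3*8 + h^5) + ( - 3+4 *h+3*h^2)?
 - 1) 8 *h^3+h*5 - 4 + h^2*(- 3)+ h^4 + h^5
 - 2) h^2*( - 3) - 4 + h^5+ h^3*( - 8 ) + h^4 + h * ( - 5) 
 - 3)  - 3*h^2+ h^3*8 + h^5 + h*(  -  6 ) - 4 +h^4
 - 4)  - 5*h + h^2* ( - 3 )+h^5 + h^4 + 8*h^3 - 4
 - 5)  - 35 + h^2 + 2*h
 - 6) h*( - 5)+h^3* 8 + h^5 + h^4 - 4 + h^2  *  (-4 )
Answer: 4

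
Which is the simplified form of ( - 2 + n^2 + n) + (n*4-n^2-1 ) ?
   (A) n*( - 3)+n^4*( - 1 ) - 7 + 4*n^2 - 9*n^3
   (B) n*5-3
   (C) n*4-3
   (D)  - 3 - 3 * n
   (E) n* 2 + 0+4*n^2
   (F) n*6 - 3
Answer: B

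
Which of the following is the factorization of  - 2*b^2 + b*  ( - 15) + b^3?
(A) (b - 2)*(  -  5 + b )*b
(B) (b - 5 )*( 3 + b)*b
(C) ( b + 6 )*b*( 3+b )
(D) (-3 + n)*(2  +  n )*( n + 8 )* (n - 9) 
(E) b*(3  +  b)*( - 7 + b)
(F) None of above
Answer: B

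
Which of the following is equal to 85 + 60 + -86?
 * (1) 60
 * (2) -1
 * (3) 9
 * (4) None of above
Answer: 4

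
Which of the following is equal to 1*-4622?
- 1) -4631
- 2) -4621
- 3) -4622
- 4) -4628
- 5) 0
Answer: 3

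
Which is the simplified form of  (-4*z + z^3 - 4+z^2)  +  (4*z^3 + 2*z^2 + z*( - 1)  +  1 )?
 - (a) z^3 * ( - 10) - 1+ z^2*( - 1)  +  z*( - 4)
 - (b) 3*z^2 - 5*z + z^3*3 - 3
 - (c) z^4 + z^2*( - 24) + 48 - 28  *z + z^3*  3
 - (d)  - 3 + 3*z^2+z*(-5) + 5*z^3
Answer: d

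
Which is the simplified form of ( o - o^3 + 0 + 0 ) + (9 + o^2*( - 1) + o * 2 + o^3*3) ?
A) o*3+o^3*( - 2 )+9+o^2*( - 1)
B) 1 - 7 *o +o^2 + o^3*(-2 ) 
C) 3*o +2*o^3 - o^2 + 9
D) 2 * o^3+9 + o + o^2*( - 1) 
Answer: C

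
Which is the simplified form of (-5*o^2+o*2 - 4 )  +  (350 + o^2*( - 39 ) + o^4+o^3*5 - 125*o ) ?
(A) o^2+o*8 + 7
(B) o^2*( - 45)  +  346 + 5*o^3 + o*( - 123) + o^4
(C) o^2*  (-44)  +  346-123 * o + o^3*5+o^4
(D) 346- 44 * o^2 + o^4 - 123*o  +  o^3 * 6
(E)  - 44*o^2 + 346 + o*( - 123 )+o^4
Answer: C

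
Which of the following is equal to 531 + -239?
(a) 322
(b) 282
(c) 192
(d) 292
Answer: d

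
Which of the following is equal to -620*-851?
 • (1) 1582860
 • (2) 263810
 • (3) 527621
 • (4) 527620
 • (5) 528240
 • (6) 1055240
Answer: 4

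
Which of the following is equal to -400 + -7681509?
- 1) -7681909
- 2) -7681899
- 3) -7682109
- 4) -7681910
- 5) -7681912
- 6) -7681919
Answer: 1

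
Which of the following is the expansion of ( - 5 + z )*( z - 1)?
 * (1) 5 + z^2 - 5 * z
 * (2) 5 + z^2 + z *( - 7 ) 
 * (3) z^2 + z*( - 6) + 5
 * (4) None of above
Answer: 3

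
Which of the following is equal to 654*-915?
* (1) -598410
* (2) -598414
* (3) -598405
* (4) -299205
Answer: 1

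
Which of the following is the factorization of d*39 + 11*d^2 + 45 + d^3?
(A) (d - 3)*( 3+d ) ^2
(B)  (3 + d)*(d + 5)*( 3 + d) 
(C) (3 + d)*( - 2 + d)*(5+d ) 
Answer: B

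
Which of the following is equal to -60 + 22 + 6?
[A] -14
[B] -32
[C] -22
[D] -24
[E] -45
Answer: B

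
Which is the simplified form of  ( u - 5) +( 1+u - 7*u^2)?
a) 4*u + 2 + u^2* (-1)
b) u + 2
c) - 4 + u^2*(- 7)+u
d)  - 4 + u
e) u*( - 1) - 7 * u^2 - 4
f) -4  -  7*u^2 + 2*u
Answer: f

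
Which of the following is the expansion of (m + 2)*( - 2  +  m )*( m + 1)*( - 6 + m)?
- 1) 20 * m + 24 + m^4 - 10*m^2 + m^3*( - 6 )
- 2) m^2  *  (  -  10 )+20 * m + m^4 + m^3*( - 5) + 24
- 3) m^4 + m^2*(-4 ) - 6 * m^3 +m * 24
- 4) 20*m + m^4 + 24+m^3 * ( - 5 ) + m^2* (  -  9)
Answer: 2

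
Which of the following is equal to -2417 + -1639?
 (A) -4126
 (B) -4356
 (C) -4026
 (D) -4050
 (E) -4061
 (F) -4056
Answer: F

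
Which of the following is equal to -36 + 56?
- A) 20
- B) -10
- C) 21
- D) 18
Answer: A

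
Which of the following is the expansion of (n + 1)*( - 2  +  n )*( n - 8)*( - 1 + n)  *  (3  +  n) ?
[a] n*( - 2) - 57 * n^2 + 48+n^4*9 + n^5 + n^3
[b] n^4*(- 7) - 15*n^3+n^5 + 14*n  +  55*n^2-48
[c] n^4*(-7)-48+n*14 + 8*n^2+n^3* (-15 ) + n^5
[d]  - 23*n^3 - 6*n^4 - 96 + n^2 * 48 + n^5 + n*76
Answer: b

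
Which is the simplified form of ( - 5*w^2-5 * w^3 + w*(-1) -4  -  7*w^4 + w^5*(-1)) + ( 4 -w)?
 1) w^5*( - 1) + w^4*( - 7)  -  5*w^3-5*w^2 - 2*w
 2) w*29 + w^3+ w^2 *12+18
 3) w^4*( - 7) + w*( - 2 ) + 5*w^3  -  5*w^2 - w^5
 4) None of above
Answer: 1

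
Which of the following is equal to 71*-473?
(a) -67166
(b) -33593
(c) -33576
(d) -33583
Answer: d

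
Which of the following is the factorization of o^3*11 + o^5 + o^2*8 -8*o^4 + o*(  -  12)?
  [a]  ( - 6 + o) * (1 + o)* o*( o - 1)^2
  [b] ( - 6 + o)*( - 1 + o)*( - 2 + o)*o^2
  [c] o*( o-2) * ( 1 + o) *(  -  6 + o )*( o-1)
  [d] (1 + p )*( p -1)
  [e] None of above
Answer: c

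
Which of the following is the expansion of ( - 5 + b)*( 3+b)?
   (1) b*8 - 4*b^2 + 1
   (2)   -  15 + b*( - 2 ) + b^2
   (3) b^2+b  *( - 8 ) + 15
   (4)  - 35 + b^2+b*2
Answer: 2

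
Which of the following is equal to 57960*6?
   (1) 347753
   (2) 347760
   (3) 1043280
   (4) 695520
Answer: 2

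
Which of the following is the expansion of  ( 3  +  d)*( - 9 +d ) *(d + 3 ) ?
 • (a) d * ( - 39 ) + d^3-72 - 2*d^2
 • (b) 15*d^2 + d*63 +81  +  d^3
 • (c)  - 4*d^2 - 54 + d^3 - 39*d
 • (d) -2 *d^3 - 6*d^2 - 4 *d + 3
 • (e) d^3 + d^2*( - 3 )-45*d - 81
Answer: e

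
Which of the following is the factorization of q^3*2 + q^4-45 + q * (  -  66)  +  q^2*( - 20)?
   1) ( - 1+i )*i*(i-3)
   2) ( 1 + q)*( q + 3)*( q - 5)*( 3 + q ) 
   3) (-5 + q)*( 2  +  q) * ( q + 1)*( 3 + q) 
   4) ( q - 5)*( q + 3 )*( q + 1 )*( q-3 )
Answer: 2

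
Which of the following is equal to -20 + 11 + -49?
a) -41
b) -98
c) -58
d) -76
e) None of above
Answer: c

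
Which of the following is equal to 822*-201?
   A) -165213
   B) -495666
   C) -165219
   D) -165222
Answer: D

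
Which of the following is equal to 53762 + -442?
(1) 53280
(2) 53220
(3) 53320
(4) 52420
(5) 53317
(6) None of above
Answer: 3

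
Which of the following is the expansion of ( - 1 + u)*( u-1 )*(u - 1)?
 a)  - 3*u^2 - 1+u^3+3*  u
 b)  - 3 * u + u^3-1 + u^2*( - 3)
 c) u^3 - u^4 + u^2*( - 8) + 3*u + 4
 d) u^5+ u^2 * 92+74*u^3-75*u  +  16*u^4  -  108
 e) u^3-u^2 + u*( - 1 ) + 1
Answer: a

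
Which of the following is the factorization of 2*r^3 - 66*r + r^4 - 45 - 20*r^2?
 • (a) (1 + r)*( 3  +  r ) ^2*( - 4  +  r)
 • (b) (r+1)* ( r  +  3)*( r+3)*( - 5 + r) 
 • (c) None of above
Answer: b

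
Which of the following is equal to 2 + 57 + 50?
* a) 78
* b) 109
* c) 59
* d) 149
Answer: b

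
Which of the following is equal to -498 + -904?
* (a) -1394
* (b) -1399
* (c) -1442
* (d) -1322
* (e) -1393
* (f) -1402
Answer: f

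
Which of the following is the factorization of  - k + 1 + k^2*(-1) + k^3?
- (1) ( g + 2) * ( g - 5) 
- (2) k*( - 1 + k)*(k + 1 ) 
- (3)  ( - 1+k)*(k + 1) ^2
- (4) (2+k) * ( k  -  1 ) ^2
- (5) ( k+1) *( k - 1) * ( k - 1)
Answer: 5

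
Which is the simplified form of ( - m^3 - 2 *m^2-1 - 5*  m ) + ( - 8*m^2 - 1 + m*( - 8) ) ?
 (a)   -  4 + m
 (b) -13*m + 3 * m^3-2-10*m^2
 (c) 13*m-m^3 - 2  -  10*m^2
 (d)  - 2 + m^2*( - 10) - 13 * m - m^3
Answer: d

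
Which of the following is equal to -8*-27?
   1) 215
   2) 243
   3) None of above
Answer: 3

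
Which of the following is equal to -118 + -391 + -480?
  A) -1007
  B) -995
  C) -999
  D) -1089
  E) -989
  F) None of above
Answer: E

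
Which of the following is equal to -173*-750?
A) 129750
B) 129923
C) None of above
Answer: A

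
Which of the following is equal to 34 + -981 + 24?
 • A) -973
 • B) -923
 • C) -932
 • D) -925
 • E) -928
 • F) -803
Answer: B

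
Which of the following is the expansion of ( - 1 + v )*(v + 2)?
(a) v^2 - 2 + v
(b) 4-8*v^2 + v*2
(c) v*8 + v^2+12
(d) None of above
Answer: a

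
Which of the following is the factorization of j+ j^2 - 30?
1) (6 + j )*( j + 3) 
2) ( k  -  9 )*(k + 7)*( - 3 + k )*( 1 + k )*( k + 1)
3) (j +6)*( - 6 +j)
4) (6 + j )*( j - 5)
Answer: 4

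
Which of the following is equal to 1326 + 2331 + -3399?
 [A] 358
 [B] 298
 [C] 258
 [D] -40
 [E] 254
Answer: C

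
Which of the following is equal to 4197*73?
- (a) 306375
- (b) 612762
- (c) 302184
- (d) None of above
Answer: d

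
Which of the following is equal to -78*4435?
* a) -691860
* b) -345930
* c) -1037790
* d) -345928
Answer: b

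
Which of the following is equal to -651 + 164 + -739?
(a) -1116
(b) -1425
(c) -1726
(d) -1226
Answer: d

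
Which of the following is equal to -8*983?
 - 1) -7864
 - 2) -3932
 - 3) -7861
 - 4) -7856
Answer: 1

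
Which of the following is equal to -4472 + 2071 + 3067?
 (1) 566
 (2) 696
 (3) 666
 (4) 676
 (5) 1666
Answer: 3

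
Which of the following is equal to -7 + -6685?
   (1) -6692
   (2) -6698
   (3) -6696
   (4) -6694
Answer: 1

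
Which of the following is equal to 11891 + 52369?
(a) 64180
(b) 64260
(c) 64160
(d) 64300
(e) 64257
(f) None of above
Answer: b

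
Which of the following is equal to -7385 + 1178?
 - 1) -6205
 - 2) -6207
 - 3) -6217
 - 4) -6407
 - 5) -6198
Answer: 2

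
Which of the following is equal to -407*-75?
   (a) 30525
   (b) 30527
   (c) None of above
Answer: a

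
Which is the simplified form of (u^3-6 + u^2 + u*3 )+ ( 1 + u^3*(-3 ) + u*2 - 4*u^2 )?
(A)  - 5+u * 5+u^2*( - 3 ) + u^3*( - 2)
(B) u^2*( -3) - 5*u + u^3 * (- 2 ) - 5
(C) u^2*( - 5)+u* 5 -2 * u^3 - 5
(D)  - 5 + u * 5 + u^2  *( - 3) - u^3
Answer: A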